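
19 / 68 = 0.28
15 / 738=5 / 246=0.02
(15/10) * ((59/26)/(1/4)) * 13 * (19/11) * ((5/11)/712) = 16815/86152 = 0.20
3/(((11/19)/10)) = 570/11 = 51.82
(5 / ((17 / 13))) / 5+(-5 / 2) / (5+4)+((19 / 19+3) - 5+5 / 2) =304 / 153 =1.99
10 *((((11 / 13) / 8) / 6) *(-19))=-1045 / 312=-3.35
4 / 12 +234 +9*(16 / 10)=3731 / 15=248.73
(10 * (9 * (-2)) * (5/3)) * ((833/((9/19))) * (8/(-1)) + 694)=12037000/3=4012333.33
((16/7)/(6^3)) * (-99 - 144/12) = -74/63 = -1.17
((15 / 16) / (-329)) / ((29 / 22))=-165 / 76328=-0.00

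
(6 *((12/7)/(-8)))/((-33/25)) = 75/77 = 0.97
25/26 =0.96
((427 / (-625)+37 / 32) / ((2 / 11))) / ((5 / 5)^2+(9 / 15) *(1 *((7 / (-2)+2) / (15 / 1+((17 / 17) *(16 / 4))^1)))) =1977349 / 724000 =2.73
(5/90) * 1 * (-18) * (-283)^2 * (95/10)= -1521691/2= -760845.50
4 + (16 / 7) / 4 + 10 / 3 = 166 / 21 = 7.90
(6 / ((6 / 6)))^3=216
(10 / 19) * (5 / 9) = 50 / 171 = 0.29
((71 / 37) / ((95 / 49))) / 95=3479 / 333925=0.01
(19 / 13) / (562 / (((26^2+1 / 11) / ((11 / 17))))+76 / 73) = 175357023 / 189445750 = 0.93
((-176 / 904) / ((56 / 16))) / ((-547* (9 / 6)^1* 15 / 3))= 88 / 6490155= 0.00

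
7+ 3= 10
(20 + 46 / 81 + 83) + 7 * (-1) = 96.57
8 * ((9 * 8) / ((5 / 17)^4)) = 48108096 / 625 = 76972.95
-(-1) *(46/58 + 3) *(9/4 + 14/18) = 5995/522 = 11.48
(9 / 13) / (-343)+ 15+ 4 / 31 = 2090992 / 138229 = 15.13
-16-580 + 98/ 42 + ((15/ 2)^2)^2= 123379/ 48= 2570.40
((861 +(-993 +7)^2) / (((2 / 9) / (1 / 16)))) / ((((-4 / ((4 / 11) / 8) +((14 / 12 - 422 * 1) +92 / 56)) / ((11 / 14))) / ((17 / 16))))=-4912964793 / 10906624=-450.46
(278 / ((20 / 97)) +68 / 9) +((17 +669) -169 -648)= 1224.86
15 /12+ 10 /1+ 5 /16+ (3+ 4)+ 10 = 457 /16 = 28.56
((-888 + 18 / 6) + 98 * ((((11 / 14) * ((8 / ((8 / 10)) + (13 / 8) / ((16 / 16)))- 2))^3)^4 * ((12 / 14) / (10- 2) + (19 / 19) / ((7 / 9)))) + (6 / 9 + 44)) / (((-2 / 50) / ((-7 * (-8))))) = -1411712935511766414448927289725 / 211106232532992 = -6687215808709682.65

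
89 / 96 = 0.93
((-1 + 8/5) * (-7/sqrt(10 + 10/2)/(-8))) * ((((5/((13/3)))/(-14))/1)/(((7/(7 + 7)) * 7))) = -3 * sqrt(15)/3640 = -0.00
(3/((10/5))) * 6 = 9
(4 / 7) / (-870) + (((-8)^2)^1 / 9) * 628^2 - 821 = 25611684799 / 9135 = 2803687.44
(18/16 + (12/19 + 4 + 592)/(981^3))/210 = 1481074411/276467068080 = 0.01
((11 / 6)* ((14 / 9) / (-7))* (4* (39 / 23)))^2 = 327184 / 42849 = 7.64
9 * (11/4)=99/4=24.75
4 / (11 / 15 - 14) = -60 / 199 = -0.30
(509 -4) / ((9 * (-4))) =-505 / 36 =-14.03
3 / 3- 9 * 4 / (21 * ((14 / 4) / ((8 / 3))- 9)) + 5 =1786 / 287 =6.22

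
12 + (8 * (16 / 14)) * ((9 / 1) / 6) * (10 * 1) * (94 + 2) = 92244 / 7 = 13177.71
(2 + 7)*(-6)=-54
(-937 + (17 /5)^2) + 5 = -23011 /25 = -920.44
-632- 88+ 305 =-415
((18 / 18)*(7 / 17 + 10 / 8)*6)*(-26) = -4407 / 17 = -259.24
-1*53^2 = -2809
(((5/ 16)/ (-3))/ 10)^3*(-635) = 635/ 884736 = 0.00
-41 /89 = -0.46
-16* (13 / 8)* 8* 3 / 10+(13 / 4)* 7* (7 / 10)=-1859 / 40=-46.48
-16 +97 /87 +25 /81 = -34240 /2349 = -14.58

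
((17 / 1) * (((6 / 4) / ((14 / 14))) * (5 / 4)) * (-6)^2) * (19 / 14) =1557.32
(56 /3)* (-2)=-112 /3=-37.33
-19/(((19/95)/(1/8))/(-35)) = 3325/8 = 415.62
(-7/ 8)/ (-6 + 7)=-7/ 8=-0.88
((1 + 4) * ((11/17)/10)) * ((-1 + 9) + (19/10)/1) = 1089/340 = 3.20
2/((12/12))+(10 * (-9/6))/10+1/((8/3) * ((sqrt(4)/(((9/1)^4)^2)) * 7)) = 1153037.67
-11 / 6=-1.83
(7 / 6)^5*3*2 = 16807 / 1296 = 12.97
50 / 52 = 25 / 26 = 0.96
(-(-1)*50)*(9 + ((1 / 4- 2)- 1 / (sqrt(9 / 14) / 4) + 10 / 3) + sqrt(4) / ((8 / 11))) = 2000 / 3- 200*sqrt(14) / 3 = 417.22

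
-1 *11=-11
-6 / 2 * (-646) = 1938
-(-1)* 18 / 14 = 1.29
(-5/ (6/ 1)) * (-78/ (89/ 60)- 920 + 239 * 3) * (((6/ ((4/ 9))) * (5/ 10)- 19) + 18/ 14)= -34916645/ 14952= -2335.25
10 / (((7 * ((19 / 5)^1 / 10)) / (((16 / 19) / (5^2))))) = 320 / 2527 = 0.13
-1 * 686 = -686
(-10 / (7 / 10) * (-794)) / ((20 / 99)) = 393030 / 7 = 56147.14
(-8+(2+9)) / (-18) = -1 / 6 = -0.17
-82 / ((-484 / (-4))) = -82 / 121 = -0.68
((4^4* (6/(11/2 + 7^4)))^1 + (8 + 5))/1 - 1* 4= 46389/4813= 9.64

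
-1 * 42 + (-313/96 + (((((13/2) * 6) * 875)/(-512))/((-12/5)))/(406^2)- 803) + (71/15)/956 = -48885320298433/57630433280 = -848.26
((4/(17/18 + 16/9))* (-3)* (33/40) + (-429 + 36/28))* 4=-422724/245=-1725.40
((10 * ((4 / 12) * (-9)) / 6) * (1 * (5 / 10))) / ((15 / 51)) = -17 / 2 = -8.50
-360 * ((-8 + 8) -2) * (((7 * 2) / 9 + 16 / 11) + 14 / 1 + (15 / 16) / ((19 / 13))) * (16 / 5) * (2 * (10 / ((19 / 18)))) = 3059948160 / 3971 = 770573.70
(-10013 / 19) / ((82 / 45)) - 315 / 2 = -18315 / 41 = -446.71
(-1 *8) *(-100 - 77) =1416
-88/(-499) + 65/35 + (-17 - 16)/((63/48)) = -80721/3493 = -23.11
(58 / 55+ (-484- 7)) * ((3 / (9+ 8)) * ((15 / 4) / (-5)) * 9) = 2182707 / 3740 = 583.61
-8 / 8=-1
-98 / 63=-14 / 9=-1.56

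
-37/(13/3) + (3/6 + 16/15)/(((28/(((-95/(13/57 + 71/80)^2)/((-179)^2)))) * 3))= -644247610010833/75452030137939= -8.54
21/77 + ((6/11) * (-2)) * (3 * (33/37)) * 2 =-5.57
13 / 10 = 1.30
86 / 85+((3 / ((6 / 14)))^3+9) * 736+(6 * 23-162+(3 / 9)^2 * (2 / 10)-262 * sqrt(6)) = 198172511 / 765-262 * sqrt(6) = 258407.27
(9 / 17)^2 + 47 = 13664 / 289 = 47.28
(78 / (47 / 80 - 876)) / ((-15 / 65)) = 27040 / 70033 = 0.39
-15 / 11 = -1.36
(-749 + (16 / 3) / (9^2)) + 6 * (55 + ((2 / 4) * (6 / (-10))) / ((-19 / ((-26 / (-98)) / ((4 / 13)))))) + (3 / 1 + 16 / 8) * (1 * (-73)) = -3546665917 / 4524660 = -783.85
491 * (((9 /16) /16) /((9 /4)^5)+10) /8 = 16108237 /26244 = 613.79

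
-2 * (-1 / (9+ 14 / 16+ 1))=16 / 87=0.18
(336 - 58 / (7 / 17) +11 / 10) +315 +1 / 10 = 17897 / 35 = 511.34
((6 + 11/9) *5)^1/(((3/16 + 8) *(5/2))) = 2080/1179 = 1.76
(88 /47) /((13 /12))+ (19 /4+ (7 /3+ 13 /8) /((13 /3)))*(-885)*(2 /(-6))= 628841 /376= 1672.45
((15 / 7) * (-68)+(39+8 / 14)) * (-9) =955.29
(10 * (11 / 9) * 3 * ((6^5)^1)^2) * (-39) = -86466631680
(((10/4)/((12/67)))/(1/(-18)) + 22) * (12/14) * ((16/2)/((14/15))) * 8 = -94320/7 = -13474.29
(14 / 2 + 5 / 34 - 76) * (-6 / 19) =7023 / 323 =21.74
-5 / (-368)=5 / 368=0.01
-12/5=-2.40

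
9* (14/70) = 9/5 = 1.80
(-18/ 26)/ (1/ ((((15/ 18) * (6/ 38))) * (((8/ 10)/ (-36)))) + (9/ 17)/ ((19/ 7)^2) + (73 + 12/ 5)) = 276165/ 106319408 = 0.00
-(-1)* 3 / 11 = 3 / 11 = 0.27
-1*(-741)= 741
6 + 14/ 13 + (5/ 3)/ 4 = 1169/ 156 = 7.49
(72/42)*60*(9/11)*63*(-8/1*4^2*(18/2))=-67184640/11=-6107694.55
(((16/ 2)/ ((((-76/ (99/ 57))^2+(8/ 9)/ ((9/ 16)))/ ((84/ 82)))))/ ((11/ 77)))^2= 2075751918009/ 2316317571090769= 0.00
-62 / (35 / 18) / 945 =-124 / 3675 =-0.03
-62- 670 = -732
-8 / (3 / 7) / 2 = -28 / 3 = -9.33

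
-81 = -81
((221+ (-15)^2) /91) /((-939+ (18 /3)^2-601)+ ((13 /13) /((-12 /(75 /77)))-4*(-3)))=-19624 /5974293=-0.00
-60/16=-15/4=-3.75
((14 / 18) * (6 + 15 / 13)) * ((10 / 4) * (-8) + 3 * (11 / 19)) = -75299 / 741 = -101.62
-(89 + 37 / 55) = -89.67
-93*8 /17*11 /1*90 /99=-7440 /17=-437.65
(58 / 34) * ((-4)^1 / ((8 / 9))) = -261 / 34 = -7.68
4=4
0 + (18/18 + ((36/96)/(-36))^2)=9217/9216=1.00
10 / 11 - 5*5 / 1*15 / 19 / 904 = 167635 / 188936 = 0.89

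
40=40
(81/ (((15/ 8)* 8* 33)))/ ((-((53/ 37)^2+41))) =-0.00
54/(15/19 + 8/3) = 15.62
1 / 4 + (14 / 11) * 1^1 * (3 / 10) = 139 / 220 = 0.63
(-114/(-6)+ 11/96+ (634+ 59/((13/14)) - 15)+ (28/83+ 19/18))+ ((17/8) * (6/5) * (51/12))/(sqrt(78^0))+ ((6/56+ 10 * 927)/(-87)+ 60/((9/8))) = 208382144807/315413280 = 660.66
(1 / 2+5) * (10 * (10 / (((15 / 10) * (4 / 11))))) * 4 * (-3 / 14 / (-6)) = 3025 / 21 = 144.05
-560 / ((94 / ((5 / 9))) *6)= -700 / 1269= -0.55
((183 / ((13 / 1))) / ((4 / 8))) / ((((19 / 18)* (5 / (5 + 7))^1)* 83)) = 79056 / 102505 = 0.77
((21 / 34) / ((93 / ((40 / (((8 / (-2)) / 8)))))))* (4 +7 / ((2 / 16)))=-16800 / 527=-31.88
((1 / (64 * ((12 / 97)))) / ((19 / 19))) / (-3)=-0.04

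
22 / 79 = 0.28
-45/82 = -0.55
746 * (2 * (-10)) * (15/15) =-14920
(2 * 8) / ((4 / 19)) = 76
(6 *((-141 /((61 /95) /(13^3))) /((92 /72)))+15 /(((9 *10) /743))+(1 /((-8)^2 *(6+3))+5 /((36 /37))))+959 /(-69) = -203401636429 /89792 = -2265253.43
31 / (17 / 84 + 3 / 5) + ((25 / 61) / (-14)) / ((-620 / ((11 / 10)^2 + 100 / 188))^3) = 11005188573127789480983411 / 284850118977092480000000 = 38.64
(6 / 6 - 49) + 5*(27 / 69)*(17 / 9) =-1019 / 23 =-44.30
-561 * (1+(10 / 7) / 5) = -5049 / 7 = -721.29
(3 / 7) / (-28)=-3 / 196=-0.02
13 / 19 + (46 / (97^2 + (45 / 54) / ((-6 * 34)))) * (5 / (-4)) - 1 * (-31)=6931662602 / 218815609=31.68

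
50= 50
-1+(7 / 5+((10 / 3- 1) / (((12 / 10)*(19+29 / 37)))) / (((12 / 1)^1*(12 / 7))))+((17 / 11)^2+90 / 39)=76118741089 / 14922610560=5.10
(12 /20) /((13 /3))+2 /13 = 19 /65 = 0.29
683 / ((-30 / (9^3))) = -165969 / 10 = -16596.90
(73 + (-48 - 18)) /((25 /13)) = 91 /25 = 3.64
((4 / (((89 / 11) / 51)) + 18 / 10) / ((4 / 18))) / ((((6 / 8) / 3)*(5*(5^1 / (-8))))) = -1731024 / 11125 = -155.60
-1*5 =-5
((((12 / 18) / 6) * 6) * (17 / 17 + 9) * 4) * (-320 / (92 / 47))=-300800 / 69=-4359.42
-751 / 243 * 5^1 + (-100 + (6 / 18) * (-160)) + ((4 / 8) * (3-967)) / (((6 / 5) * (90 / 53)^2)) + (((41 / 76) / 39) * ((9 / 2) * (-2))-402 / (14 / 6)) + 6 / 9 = -479.82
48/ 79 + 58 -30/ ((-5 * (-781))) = 3615556/ 61699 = 58.60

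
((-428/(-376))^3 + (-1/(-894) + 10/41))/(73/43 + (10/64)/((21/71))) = 31522045017652/40795897008947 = 0.77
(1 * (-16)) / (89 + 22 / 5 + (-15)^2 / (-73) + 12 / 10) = -1460 / 8351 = -0.17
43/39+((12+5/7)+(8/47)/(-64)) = 13.81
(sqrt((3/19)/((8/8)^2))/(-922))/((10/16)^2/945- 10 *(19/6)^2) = 6048 *sqrt(57)/10624272845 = 0.00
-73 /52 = -1.40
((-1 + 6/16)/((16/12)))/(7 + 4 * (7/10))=-75/1568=-0.05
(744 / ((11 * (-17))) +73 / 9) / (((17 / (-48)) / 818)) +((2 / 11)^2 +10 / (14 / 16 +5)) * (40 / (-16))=-47082368570 / 4930629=-9548.96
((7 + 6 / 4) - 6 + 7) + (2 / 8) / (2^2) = 153 / 16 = 9.56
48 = 48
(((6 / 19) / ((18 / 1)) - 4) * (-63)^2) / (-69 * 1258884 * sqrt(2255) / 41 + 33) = 0.00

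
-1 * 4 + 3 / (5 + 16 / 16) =-7 / 2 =-3.50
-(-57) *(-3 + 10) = 399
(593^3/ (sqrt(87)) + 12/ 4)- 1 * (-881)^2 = -776158 + 208527857 * sqrt(87)/ 87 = 21580374.94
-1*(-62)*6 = 372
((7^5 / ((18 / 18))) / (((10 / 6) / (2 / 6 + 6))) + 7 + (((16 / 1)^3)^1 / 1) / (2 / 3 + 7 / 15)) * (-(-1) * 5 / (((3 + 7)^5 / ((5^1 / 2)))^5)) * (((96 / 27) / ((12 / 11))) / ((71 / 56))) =6134821 / 724200000000000000000000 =0.00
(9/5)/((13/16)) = 144/65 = 2.22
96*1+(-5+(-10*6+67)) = 98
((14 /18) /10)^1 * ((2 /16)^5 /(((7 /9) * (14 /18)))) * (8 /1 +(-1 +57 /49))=45 /1404928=0.00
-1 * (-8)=8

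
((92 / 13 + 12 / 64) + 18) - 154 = -26777 / 208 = -128.74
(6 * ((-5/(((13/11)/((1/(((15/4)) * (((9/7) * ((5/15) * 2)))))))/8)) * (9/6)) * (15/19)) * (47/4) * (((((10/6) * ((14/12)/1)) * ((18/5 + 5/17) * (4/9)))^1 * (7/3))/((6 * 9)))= -1173931220/9183213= -127.83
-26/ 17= -1.53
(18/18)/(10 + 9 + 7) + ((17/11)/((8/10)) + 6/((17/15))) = 70639/9724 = 7.26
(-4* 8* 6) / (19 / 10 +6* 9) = -1920 / 559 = -3.43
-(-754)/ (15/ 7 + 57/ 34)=179452/ 909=197.42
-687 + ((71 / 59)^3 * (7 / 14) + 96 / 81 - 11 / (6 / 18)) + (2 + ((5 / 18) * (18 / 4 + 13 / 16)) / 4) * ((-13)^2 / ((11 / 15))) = -1343033669513 / 7807688064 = -172.01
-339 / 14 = -24.21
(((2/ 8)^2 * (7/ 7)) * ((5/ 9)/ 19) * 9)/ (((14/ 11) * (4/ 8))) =55/ 2128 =0.03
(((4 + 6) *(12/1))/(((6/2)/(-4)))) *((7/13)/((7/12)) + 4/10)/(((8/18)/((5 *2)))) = -4763.08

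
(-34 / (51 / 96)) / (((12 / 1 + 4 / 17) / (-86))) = 5848 / 13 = 449.85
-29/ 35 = -0.83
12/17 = 0.71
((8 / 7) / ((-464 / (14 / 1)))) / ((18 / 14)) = -7 / 261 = -0.03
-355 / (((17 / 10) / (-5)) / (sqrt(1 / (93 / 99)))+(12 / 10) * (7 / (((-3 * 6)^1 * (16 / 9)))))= -492030000 / 209551+19312000 * sqrt(1023) / 209551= 599.63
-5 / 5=-1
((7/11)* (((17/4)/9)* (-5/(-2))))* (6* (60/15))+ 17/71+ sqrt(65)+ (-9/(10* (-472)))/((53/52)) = sqrt(65)+ 2677361371/146531220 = 26.33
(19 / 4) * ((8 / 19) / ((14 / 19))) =19 / 7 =2.71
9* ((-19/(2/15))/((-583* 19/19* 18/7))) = 1995/2332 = 0.86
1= 1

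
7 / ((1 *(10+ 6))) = 7 / 16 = 0.44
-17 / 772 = -0.02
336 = 336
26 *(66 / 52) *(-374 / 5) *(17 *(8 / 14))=-839256 / 35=-23978.74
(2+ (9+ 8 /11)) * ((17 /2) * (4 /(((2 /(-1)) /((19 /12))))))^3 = -1449025481 /6336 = -228697.20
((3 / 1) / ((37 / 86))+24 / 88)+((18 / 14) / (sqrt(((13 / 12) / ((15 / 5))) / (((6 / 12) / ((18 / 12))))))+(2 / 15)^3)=18*sqrt(39) / 91+9956131 / 1373625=8.48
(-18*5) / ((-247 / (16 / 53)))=1440 / 13091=0.11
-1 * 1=-1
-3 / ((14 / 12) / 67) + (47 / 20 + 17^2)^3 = 1384937161981 / 56000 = 24731020.75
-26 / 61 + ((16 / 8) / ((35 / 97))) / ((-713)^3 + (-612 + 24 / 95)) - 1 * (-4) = 52546943512260 / 14703502605337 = 3.57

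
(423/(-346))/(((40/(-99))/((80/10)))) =41877/1730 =24.21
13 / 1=13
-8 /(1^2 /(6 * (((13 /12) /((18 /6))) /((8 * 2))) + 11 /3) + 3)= -2920 /1191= -2.45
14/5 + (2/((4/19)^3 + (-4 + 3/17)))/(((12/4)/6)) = 3894398/2223735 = 1.75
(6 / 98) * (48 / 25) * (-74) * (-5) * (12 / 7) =127872 / 1715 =74.56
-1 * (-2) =2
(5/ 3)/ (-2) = -0.83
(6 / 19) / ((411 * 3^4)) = 2 / 210843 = 0.00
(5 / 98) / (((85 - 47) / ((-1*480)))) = -600 / 931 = -0.64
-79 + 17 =-62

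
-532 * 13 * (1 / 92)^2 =-1729 / 2116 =-0.82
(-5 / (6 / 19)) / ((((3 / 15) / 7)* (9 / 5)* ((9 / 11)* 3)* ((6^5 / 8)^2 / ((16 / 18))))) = -182875 / 1549681956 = -0.00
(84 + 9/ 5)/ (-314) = -429/ 1570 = -0.27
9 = 9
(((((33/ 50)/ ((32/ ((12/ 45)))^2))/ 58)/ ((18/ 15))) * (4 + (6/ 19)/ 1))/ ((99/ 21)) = 287/ 476064000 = 0.00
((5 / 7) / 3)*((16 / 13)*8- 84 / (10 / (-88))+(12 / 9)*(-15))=15796 / 91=173.58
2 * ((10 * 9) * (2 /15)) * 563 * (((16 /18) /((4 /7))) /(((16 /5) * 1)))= 6568.33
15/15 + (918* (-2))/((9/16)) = -3263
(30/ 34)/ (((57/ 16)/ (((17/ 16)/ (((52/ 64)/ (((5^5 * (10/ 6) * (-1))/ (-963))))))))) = 1250000/ 713583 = 1.75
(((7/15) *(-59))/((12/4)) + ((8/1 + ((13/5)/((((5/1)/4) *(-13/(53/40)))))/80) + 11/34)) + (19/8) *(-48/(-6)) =55517891/3060000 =18.14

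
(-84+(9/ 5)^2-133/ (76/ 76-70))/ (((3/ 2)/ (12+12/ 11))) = -4351552/ 6325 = -687.99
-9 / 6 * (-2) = 3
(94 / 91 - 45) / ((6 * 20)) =-4001 / 10920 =-0.37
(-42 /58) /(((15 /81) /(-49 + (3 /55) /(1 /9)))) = 52164 /275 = 189.69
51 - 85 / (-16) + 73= 2069 / 16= 129.31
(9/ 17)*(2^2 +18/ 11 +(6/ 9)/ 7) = 3972/ 1309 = 3.03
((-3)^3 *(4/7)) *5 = -540/7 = -77.14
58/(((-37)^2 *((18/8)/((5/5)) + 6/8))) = 58/4107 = 0.01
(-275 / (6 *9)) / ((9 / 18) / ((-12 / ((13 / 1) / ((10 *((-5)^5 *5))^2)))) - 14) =26855468750000 / 73828125000117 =0.36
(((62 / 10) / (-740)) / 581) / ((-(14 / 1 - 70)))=-31 / 120383200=-0.00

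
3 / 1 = 3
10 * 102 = 1020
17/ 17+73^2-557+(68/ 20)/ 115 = 2744492/ 575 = 4773.03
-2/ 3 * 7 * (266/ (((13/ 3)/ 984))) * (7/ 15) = -8550304/ 65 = -131543.14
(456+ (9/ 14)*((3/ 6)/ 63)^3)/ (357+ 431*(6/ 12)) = 1418933377/ 1781445960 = 0.80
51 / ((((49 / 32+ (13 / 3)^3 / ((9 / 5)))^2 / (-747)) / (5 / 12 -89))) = 204058786768128 / 132079184329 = 1544.97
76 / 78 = 38 / 39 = 0.97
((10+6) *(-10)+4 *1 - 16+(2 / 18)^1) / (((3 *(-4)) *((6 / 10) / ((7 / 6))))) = 54145 / 1944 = 27.85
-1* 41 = -41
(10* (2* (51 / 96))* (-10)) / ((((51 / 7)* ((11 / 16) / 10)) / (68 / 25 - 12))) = 64960 / 33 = 1968.48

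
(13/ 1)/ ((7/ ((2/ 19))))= 26/ 133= 0.20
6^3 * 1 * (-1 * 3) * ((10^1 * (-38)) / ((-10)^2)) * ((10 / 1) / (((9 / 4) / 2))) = 21888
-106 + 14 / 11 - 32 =-1504 / 11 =-136.73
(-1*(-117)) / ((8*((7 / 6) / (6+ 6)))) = 1053 / 7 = 150.43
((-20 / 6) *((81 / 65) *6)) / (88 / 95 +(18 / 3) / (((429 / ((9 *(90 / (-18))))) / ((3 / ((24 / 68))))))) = 5.63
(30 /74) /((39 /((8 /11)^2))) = 320 /58201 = 0.01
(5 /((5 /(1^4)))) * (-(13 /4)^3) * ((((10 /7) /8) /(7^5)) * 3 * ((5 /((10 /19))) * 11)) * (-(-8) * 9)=-8.23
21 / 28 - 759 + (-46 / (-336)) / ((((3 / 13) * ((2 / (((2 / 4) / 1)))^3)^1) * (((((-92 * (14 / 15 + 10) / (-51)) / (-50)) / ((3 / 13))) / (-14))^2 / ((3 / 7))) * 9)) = -3121938216621 / 4117454848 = -758.22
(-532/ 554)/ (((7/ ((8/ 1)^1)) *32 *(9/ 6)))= -19/ 831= -0.02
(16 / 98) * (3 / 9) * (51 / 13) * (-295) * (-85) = 5353.53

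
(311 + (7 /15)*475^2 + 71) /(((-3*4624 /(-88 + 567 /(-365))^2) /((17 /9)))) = -115398.06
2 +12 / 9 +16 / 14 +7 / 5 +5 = 1142 / 105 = 10.88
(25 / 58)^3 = 15625 / 195112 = 0.08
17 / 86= 0.20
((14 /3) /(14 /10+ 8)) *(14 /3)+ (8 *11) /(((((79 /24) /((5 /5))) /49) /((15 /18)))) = 36556940 /33417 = 1093.96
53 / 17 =3.12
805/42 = 115/6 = 19.17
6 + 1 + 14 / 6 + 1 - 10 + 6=19 / 3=6.33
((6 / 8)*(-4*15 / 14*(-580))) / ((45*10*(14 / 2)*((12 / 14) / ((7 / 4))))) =29 / 24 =1.21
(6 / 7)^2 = 0.73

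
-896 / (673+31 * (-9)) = -448 / 197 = -2.27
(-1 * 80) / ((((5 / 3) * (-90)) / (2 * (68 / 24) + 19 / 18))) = 484 / 135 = 3.59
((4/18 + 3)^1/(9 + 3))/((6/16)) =58/81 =0.72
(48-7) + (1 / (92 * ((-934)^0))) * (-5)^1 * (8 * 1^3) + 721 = 17516 / 23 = 761.57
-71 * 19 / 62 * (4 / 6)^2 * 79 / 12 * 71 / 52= -86.92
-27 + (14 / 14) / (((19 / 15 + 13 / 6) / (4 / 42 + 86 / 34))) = -321569 / 12257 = -26.24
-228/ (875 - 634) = -228/ 241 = -0.95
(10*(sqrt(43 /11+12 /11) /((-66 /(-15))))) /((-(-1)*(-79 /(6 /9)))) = -0.04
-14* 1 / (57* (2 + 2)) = -7 / 114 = -0.06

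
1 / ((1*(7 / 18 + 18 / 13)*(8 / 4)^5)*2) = 117 / 13280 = 0.01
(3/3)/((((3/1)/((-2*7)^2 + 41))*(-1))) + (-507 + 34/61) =-35712/61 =-585.44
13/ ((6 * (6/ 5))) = 65/ 36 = 1.81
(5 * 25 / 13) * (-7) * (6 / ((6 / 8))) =-7000 / 13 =-538.46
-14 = -14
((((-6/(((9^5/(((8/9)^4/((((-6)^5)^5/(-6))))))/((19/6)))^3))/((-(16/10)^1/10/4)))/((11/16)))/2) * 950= 81450625/2228092115708394511798556730930191153499408963738084246076407885871448064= 0.00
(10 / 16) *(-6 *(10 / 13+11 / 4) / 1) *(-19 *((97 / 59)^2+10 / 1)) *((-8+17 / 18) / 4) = -32543636335 / 5792384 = -5618.35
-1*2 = -2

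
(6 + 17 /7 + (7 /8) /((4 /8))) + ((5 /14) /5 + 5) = 61 /4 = 15.25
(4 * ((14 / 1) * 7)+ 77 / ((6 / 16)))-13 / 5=594.73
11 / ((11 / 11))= 11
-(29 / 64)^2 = -841 / 4096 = -0.21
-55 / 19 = -2.89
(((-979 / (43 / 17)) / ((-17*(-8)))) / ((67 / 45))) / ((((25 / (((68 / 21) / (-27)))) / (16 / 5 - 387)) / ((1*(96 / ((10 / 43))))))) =-255503336 / 175875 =-1452.76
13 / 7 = 1.86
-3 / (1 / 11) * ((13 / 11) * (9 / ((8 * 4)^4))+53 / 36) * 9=-458493015 / 1048576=-437.25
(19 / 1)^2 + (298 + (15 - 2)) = 672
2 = 2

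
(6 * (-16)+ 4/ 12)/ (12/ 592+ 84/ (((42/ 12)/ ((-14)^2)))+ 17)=-42476/ 2096133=-0.02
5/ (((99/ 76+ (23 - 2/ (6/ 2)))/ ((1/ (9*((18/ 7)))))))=1330/ 145503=0.01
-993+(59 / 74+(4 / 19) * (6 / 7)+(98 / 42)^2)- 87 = -95095375 / 88578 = -1073.58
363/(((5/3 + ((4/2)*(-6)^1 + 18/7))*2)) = -7623/326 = -23.38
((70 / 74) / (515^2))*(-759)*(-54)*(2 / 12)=47817 / 1962665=0.02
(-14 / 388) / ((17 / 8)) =-28 / 1649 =-0.02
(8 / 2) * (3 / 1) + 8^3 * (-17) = -8692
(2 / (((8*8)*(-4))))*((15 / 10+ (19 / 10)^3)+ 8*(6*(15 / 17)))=-862103 / 2176000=-0.40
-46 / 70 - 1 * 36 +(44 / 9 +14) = -5597 / 315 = -17.77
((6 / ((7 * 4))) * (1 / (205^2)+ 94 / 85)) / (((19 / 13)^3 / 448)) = 166638829344 / 4900241075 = 34.01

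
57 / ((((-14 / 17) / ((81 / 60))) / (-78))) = 1020357 / 140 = 7288.26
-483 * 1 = -483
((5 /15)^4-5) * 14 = -5656 /81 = -69.83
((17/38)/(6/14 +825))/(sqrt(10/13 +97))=119 * sqrt(16523)/279065844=0.00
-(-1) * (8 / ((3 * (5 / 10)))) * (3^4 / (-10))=-216 / 5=-43.20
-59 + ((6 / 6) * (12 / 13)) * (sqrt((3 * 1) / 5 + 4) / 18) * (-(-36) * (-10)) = -59 - 48 * sqrt(115) / 13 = -98.60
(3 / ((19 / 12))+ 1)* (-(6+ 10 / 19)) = -6820 / 361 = -18.89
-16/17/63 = -16/1071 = -0.01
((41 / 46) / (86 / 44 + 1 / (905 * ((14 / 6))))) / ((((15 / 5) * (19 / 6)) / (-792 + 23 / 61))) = -37.99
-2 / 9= -0.22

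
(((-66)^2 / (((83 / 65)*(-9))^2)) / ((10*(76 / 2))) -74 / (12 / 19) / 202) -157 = -74954131271 / 475919676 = -157.49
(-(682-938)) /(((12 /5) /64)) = 20480 /3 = 6826.67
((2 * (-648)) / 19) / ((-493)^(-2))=-314991504 / 19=-16578500.21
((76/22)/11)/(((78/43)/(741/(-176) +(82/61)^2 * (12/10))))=-1820755579/5150757040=-0.35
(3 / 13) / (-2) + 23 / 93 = 319 / 2418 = 0.13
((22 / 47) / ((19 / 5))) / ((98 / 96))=5280 / 43757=0.12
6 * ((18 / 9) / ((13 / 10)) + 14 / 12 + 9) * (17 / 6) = 15521 / 78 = 198.99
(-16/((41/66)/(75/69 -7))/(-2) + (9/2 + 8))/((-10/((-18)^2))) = 9723321/4715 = 2062.21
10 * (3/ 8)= 15/ 4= 3.75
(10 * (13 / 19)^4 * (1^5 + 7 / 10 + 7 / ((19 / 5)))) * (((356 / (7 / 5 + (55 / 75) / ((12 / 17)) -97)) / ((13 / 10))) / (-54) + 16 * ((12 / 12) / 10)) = 8115268704712 / 632185216185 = 12.84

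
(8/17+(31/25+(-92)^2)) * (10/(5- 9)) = -3597927/170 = -21164.28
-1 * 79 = -79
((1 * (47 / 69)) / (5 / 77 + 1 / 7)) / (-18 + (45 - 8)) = 3619 / 20976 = 0.17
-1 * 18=-18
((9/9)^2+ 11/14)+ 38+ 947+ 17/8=55379/56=988.91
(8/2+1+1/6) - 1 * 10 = -29/6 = -4.83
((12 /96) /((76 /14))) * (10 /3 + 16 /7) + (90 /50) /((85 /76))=336979 /193800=1.74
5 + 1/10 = 51/10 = 5.10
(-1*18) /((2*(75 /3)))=-9 /25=-0.36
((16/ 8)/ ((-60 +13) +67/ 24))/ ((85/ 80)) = -768/ 18037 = -0.04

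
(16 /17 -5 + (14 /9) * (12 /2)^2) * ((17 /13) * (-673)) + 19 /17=-10102156 /221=-45711.11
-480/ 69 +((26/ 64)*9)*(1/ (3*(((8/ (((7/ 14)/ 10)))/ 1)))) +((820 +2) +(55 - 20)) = 100102017/ 117760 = 850.05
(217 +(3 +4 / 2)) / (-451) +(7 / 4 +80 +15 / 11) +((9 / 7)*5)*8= 1692783 / 12628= 134.05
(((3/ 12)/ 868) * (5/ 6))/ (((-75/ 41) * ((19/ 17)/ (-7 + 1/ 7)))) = 697/ 865830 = 0.00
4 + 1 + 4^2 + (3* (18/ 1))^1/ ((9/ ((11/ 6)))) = 32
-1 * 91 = -91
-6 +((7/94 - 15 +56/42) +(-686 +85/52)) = -5161417/7332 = -703.96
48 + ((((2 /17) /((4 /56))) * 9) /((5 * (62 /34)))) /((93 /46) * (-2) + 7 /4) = 1546656 /32705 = 47.29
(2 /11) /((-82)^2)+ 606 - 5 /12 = 134374103 /221892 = 605.58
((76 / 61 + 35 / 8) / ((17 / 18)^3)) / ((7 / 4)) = 7998588 / 2097851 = 3.81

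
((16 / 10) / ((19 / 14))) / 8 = 14 / 95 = 0.15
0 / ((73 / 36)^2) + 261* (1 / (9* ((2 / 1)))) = 29 / 2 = 14.50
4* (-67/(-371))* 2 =536/371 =1.44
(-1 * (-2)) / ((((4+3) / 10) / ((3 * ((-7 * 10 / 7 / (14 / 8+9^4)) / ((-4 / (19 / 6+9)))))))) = 7300 / 183757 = 0.04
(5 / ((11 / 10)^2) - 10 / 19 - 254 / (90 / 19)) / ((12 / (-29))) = 150058673 / 1241460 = 120.87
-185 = -185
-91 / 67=-1.36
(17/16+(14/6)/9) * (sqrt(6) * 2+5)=571 * sqrt(6)/216+2855/432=13.08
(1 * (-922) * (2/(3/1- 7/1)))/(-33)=-461/33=-13.97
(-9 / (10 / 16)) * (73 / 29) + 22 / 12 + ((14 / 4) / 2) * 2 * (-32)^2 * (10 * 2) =62331659 / 870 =71645.59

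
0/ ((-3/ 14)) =0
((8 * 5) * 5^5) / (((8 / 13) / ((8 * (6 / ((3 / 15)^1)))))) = 48750000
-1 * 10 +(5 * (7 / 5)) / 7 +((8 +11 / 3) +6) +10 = 56 / 3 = 18.67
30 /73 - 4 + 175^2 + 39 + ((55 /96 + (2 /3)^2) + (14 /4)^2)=30673.68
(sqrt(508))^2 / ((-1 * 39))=-508 / 39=-13.03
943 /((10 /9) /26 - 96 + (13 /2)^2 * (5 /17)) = -7502508 /664571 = -11.29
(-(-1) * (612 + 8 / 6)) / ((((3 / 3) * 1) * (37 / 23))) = 42320 / 111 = 381.26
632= 632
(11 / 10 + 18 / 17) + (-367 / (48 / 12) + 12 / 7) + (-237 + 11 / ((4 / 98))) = -131797 / 2380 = -55.38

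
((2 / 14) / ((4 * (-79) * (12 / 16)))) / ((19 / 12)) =-4 / 10507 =-0.00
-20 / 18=-10 / 9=-1.11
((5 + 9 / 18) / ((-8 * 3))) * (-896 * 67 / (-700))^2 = -3160256 / 1875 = -1685.47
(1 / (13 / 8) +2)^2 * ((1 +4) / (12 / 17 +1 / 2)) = 28.36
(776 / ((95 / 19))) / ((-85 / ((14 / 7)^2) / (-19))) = 58976 / 425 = 138.77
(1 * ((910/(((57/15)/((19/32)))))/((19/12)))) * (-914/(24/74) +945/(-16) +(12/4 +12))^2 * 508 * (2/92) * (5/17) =27267568130791625/11410944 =2389597927.29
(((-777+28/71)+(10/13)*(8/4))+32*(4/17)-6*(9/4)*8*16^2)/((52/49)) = -26776.18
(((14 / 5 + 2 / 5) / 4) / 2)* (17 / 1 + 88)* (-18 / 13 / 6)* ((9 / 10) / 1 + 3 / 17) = -11529 / 1105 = -10.43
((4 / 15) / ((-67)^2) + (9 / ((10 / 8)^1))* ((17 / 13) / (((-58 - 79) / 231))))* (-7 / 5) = 533077888 / 23984727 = 22.23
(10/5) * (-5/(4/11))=-55/2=-27.50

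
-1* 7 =-7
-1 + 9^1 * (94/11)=835/11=75.91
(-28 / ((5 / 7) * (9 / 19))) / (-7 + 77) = -266 / 225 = -1.18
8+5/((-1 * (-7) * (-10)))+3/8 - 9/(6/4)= 129/56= 2.30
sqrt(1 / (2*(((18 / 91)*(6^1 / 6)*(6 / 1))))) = sqrt(546) / 36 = 0.65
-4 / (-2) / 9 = 2 / 9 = 0.22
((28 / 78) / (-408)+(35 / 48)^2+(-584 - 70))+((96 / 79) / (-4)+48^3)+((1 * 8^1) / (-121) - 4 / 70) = 18728521600645433 / 170355144960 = 109938.10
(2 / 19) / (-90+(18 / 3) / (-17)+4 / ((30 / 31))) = -255 / 208867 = -0.00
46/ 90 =0.51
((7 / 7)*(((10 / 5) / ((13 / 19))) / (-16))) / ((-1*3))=19 / 312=0.06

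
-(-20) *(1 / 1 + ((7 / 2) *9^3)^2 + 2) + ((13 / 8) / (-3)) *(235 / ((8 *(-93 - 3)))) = 2399903634415 / 18432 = 130203105.17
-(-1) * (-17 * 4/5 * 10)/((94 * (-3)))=68/141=0.48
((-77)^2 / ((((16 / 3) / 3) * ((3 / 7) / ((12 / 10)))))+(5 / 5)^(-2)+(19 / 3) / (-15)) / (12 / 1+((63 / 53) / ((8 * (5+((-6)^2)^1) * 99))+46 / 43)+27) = 3455510734379 / 14826566385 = 233.06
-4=-4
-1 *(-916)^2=-839056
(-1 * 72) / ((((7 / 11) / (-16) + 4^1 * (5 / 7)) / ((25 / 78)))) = -123200 / 15041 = -8.19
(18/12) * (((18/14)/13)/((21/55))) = 495/1274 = 0.39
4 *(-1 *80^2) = -25600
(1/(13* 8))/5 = 1/520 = 0.00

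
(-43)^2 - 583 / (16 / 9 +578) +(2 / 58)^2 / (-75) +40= 621386826407 / 329125350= 1887.99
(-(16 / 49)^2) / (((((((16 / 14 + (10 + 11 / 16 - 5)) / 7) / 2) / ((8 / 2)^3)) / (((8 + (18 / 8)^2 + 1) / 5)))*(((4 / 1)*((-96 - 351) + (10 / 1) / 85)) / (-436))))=-3571712 / 372253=-9.59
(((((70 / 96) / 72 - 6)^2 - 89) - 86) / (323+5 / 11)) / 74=-0.01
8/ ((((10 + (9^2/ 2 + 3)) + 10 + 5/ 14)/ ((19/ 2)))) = 532/ 447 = 1.19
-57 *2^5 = -1824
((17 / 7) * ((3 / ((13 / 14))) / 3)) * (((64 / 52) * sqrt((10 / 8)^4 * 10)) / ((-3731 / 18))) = -15300 * sqrt(10) / 630539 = -0.08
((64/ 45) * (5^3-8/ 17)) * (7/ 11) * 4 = 3793664/ 8415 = 450.82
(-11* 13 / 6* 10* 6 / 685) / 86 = -143 / 5891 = -0.02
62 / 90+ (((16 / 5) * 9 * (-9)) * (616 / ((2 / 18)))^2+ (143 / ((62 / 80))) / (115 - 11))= -11113622679188 / 1395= -7966754608.74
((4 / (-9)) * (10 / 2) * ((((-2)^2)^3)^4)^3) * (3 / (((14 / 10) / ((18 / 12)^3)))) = -531266229322835086540800 / 7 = -75895175617547869505828.57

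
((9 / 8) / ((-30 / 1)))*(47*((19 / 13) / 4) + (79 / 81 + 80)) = -413401 / 112320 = -3.68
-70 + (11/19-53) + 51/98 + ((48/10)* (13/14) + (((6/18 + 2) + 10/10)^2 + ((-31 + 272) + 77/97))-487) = -2857175477/8127630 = -351.54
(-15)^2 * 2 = 450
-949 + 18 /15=-4739 /5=-947.80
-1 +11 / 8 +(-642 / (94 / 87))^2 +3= 6239398275 / 17672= 353066.90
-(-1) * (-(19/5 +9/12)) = -91/20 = -4.55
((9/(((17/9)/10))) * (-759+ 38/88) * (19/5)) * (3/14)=-154101609/5236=-29431.17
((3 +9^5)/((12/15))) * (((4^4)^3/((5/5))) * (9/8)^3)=1763283271680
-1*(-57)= 57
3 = 3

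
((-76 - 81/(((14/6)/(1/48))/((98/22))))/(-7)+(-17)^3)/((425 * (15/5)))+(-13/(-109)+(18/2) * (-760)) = -6843.73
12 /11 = 1.09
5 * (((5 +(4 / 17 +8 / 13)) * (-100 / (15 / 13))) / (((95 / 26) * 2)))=-112060 / 323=-346.93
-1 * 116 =-116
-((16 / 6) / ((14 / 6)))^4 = -1.71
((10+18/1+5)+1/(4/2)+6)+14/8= 165/4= 41.25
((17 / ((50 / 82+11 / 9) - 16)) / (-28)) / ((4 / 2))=0.02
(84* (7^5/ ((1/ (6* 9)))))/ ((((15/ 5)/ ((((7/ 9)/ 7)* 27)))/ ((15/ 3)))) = 381182760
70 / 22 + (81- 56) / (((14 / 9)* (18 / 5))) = 2355 / 308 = 7.65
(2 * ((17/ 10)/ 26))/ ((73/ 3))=51/ 9490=0.01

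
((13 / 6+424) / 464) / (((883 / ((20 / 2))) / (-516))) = -549755 / 102428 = -5.37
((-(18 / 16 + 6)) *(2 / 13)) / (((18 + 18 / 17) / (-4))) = 323 / 1404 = 0.23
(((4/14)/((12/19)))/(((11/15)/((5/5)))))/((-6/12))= -95/77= -1.23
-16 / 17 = -0.94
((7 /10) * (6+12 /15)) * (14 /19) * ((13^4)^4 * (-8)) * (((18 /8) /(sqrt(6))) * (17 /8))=-28268893807929029185203 * sqrt(6) /1900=-36444402853867923023.06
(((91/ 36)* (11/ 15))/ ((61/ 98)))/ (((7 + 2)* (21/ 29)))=203203/ 444690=0.46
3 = 3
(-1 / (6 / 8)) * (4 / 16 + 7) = -9.67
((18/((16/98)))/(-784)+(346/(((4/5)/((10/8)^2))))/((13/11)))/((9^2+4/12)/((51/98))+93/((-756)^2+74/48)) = 998204248319949/272895066669056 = 3.66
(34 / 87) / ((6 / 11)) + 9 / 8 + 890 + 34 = 1933157 / 2088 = 925.84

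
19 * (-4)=-76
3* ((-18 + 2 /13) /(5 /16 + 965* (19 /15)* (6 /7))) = -77952 /1525927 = -0.05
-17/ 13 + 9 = 100/ 13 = 7.69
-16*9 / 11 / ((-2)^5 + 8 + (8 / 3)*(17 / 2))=108 / 11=9.82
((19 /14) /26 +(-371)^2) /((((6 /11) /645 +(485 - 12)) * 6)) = 48.50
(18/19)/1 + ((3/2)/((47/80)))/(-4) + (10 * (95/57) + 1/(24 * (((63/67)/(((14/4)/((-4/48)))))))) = 485905/32148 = 15.11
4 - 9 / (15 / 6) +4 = 22 / 5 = 4.40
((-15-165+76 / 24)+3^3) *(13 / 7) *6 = -11687 / 7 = -1669.57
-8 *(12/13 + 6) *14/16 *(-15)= 9450/13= 726.92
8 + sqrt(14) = 11.74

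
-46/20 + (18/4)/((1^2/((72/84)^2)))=493/490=1.01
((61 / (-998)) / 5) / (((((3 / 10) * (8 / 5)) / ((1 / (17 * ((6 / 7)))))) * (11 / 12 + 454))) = -2135 / 555704364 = -0.00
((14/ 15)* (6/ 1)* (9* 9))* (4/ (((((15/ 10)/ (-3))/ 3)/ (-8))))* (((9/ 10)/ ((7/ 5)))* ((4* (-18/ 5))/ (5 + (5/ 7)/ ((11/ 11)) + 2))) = -2612736/ 25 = -104509.44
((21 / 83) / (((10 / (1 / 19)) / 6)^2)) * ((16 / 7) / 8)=54 / 749075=0.00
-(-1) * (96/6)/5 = 16/5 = 3.20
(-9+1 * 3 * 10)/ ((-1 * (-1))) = 21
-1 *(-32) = 32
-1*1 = -1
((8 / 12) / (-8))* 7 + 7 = 77 / 12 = 6.42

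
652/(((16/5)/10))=4075/2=2037.50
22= 22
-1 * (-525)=525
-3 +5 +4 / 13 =30 / 13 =2.31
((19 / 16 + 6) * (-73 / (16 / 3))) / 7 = -25185 / 1792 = -14.05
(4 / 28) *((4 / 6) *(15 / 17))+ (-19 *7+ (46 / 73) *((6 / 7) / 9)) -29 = -4218128 / 26061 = -161.86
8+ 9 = 17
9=9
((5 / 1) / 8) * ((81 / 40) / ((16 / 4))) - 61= -15535 / 256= -60.68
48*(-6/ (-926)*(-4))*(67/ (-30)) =6432/ 2315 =2.78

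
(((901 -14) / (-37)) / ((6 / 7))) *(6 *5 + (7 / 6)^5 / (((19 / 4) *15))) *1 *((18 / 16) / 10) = -103305385463 / 1093305600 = -94.49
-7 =-7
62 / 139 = 0.45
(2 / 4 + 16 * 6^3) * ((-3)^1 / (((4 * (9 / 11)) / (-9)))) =228129 / 8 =28516.12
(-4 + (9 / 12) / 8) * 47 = -5875 / 32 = -183.59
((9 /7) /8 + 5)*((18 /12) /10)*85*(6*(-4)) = -44217 /28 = -1579.18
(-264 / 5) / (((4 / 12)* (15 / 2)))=-528 / 25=-21.12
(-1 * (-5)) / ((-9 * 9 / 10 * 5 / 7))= -70 / 81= -0.86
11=11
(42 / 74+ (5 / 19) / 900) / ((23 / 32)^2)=18395392 / 16734915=1.10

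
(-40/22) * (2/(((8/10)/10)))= -500/11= -45.45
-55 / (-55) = 1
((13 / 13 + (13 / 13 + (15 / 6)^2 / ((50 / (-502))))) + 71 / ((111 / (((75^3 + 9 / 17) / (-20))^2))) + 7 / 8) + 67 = 608658403199421 / 2138600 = 284606005.42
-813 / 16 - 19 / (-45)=-50.39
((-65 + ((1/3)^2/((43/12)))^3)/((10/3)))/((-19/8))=558138884/67978485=8.21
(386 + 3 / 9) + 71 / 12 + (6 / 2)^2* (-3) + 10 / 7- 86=7859 / 28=280.68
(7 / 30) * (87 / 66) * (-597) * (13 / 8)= -525161 / 1760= -298.39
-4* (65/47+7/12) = -1109/141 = -7.87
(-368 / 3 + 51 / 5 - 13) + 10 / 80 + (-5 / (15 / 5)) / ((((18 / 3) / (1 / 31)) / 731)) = -1471913 / 11160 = -131.89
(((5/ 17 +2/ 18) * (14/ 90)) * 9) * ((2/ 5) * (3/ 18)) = 434/ 11475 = 0.04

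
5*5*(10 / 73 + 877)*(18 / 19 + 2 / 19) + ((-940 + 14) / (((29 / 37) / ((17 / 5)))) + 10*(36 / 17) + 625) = 67393772909 / 3418955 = 19711.80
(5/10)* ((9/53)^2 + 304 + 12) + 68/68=893343/5618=159.01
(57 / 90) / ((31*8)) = 19 / 7440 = 0.00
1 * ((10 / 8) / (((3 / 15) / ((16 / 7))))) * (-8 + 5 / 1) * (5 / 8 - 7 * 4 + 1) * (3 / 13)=47475 / 182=260.85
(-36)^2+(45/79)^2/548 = 4432410153/3420068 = 1296.00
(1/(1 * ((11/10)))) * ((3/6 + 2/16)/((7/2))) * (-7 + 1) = -75/77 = -0.97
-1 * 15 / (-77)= 15 / 77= 0.19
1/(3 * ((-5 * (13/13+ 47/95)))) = -19/426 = -0.04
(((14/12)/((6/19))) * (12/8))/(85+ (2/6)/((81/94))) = 0.06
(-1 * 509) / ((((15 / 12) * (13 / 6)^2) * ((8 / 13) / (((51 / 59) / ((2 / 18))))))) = -4205358 / 3835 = -1096.57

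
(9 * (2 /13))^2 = 1.92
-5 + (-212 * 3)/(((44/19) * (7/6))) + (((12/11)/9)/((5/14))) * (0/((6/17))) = -18511/77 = -240.40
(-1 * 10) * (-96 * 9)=8640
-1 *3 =-3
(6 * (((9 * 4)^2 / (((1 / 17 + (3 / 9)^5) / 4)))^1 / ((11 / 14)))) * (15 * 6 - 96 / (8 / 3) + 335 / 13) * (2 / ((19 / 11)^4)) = 11273406.76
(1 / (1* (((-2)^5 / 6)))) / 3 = -1 / 16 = -0.06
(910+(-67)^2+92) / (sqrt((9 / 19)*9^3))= 5491*sqrt(19) / 81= 295.49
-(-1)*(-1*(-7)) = 7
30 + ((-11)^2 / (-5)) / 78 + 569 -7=230759 / 390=591.69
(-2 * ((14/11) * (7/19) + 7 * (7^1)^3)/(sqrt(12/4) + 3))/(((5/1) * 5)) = -501907/5225 + 501907 * sqrt(3)/15675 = -40.60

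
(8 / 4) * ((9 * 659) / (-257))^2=70353522 / 66049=1065.17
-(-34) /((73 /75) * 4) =1275 /146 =8.73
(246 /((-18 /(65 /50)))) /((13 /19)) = -779 /30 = -25.97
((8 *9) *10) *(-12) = -8640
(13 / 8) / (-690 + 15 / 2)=-1 / 420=-0.00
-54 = -54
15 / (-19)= -15 / 19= -0.79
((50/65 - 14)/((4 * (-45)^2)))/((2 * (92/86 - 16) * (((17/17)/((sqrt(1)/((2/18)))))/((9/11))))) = 1849/4590300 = 0.00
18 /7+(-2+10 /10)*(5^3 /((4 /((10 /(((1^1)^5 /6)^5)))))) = -17009982 /7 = -2429997.43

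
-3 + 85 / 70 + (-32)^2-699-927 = -8453 / 14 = -603.79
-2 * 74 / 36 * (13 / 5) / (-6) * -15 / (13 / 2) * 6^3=-888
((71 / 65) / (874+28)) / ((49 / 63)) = 639 / 410410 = 0.00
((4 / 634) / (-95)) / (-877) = 2 / 26410855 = 0.00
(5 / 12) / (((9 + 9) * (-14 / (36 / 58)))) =-5 / 4872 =-0.00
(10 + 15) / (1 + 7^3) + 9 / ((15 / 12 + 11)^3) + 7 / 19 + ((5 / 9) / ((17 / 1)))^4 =187928909018959643 / 421372323424619784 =0.45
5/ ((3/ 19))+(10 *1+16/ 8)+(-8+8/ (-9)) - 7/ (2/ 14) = -128/ 9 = -14.22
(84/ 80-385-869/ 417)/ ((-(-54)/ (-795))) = 170634719/ 30024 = 5683.28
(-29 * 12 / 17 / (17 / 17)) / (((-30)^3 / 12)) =58 / 6375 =0.01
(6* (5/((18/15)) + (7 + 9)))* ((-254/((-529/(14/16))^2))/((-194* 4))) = 752983/6949011712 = 0.00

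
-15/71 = -0.21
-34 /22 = -17 /11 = -1.55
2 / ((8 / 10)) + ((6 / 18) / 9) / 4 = 271 / 108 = 2.51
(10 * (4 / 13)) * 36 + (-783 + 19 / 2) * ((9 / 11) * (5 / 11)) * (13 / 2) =-11067975 / 6292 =-1759.06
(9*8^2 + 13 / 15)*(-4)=-34612 / 15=-2307.47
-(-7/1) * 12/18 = 14/3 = 4.67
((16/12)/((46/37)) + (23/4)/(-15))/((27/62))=1.58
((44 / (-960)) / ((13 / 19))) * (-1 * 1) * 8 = 209 / 390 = 0.54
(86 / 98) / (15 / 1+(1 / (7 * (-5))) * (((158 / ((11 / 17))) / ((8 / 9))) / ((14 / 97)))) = -18920 / 849039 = -0.02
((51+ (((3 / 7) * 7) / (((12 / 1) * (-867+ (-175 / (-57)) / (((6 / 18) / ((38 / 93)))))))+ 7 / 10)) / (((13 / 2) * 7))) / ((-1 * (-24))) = 83010089 / 1753337040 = 0.05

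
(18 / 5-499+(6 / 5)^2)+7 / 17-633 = -478783 / 425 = -1126.55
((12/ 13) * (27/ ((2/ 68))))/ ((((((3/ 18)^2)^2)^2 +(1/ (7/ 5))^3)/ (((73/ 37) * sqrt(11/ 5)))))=463287849744384 * sqrt(55)/ 504935384915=6804.50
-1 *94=-94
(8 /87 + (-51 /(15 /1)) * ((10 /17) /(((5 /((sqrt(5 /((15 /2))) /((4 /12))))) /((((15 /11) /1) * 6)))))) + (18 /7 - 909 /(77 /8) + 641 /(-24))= -2116643 /17864 - 36 * sqrt(6) /11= -126.50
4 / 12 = 1 / 3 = 0.33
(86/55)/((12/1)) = 43/330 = 0.13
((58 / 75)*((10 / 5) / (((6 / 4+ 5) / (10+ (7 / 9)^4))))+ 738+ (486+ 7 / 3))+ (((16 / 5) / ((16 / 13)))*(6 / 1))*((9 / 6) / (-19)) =149201753098 / 121542525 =1227.57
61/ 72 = 0.85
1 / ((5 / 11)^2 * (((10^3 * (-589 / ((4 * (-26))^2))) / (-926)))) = 151486192 / 1840625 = 82.30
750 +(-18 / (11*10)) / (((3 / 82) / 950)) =-3499.09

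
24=24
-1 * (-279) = 279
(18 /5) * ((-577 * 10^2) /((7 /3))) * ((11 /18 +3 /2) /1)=-187937.14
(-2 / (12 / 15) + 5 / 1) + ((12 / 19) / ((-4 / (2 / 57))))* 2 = 1797 / 722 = 2.49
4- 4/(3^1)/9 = 104/27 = 3.85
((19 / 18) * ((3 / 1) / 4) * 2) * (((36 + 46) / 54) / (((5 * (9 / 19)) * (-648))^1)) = -0.00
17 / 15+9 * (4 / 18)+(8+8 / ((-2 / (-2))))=287 / 15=19.13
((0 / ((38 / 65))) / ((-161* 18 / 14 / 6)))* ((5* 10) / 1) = 0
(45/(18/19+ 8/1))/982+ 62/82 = 1042039/1368908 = 0.76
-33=-33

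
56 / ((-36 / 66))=-308 / 3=-102.67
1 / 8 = 0.12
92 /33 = 2.79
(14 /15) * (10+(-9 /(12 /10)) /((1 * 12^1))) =35 /4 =8.75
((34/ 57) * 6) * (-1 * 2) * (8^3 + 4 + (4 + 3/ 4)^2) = -146489/ 38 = -3854.97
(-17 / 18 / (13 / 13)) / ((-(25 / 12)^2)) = 136 / 625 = 0.22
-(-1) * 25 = 25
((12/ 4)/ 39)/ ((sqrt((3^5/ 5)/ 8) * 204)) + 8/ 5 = sqrt(30)/ 35802 + 8/ 5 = 1.60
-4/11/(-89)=4/979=0.00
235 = 235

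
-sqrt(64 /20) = -4 * sqrt(5) /5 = -1.79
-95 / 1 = -95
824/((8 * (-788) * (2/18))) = -1.18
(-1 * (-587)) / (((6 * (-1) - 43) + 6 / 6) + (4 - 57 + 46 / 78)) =-22893 / 3916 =-5.85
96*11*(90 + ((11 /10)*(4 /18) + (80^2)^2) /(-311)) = -138984574.98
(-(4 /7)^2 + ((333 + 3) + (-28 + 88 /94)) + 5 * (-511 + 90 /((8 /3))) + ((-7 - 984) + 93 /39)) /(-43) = 367202523 /5149508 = 71.31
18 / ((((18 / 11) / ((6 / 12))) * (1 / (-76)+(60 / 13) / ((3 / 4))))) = 5434 / 6067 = 0.90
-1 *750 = -750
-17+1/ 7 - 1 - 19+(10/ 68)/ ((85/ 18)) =-74499/ 2023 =-36.83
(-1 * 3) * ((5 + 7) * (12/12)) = -36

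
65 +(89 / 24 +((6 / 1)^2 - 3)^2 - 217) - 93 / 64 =180337 / 192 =939.26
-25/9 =-2.78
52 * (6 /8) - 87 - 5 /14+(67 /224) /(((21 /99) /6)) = -31279 /784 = -39.90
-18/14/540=-1/420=-0.00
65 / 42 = 1.55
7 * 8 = 56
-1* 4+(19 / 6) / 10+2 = -101 / 60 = -1.68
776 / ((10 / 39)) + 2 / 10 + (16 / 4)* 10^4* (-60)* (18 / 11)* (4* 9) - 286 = -7775849267 / 55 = -141379077.58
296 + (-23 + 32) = 305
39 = 39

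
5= 5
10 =10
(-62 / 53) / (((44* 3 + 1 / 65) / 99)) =-398970 / 454793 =-0.88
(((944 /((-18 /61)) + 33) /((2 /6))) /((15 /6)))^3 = -1480764376792 /27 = -54843125066.37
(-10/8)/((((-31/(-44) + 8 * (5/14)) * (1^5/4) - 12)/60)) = 92400/13687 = 6.75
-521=-521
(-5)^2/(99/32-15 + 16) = 800/131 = 6.11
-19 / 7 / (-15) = 19 / 105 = 0.18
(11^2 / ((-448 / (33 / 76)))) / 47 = -0.00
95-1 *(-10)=105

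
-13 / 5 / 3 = -13 / 15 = -0.87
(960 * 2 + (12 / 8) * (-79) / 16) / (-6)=-20401 / 64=-318.77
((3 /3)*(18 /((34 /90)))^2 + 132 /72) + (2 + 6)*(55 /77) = 27647813 /12138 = 2277.79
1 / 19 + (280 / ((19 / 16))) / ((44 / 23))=25771 / 209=123.31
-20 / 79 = -0.25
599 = 599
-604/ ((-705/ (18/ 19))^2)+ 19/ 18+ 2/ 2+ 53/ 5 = 4541080663/ 358852050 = 12.65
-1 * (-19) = 19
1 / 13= 0.08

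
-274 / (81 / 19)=-5206 / 81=-64.27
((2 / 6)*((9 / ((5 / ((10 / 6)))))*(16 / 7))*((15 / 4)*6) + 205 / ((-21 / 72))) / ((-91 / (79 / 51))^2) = -9486320 / 50257389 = -0.19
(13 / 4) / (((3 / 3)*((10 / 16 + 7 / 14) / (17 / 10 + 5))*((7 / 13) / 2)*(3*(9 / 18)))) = 45292 / 945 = 47.93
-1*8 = -8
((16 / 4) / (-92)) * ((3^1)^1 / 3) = -1 / 23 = -0.04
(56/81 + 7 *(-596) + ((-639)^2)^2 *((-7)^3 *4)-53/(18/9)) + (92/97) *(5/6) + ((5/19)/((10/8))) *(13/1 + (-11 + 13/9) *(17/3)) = -68296412858472135995/298566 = -228748125568457.68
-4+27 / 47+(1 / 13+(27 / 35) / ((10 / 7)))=-85803 / 30550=-2.81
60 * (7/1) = 420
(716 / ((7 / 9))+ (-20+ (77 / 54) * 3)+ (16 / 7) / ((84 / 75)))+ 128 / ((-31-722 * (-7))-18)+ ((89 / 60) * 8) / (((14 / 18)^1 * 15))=2862848119 / 3153150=907.93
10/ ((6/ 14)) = 70/ 3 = 23.33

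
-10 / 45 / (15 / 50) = -20 / 27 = -0.74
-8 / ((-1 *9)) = 8 / 9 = 0.89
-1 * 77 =-77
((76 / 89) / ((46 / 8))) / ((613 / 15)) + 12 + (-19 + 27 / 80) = -668449463 / 100384880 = -6.66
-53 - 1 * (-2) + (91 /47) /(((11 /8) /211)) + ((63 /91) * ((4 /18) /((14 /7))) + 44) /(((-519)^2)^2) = 40005398661518978 /162548165355147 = 246.11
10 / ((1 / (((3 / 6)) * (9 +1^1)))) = 50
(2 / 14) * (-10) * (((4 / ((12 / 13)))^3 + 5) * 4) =-93280 / 189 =-493.54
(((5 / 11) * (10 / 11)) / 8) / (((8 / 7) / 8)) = 175 / 484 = 0.36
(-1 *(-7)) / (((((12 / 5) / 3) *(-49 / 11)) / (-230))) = 6325 / 14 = 451.79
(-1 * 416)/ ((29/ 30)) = -12480/ 29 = -430.34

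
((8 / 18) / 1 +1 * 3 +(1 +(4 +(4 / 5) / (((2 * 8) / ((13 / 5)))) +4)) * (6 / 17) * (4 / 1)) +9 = 96902 / 3825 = 25.33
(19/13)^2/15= 361/2535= 0.14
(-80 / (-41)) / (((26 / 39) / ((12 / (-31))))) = -1440 / 1271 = -1.13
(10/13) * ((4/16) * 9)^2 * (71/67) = 28755/6968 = 4.13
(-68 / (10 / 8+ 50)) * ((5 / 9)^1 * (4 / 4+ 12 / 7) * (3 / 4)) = -1.50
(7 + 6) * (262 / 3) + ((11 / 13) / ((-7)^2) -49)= 2076016 / 1911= 1086.35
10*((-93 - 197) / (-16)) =725 / 4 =181.25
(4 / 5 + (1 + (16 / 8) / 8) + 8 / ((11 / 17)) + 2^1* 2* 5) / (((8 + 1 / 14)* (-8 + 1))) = -0.61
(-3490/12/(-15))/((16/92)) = 111.49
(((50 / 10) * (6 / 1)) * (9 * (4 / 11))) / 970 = 0.10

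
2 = 2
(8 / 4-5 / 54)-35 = -1787 / 54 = -33.09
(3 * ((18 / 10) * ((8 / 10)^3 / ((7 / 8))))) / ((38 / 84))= 82944 / 11875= 6.98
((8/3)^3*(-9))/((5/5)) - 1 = -515/3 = -171.67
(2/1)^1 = 2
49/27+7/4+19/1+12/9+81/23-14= 33335/2484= 13.42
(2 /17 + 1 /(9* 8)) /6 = 161 /7344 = 0.02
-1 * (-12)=12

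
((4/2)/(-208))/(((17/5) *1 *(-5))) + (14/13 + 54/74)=118221/65416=1.81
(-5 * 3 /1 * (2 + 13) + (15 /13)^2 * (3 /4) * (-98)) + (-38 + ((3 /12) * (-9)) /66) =-5367143 /14872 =-360.89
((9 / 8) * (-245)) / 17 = -2205 / 136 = -16.21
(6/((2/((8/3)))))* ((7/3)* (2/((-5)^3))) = -112/375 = -0.30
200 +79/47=9479/47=201.68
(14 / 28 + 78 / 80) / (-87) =-59 / 3480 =-0.02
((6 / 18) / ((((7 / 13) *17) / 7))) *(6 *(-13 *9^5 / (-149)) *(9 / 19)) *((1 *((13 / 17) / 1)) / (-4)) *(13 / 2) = -15178486401 / 3272636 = -4638.00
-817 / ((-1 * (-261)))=-817 / 261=-3.13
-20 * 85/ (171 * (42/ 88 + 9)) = -74800/ 71307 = -1.05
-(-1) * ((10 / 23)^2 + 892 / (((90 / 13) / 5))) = 3068042 / 4761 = 644.41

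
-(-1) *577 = 577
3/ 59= 0.05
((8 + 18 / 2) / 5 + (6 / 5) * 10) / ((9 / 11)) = 847 / 45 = 18.82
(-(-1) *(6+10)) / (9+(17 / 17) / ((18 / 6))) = 1.71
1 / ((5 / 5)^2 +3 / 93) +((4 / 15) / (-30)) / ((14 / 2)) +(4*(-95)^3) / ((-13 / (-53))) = -13981806.72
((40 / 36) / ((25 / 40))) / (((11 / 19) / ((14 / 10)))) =2128 / 495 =4.30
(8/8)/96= 1/96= 0.01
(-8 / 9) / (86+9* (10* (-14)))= 4 / 5283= 0.00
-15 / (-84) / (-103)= -5 / 2884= -0.00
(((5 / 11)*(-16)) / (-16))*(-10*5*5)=-1250 / 11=-113.64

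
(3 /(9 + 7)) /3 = 1 /16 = 0.06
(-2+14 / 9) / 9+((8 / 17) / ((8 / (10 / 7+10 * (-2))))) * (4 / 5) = -8900 / 9639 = -0.92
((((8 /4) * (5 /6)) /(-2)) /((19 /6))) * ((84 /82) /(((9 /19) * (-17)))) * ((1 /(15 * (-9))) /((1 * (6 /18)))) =-0.00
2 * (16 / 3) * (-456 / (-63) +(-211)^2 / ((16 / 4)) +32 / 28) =7485160 / 63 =118812.06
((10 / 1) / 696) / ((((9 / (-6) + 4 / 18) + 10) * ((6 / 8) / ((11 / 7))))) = 110 / 31871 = 0.00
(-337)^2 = 113569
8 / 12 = 2 / 3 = 0.67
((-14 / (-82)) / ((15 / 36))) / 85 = 84 / 17425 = 0.00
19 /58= 0.33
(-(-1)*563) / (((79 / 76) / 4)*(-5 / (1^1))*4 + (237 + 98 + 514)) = 42788 / 64129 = 0.67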